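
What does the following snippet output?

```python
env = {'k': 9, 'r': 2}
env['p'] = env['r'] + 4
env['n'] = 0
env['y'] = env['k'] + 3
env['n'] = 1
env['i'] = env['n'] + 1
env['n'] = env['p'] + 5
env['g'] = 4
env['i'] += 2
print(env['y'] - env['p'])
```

env['p'] = env['r']+4 = 6 → {'k': 9, 'r': 2, 'p': 6}
env['n'] = 0 → {'k': 9, 'r': 2, 'p': 6, 'n': 0}
env['y'] = env['k']+3 = 12 → {'k': 9, 'r': 2, 'p': 6, 'n': 0, 'y': 12}
env['n'] = 1 → {'k': 9, 'r': 2, 'p': 6, 'n': 1, 'y': 12}
env['i'] = env['n']+1 = 2 → {'k': 9, 'r': 2, 'p': 6, 'n': 1, 'y': 12, 'i': 2}
env['n'] = env['p']+5 = 11 → {'k': 9, 'r': 2, 'p': 6, 'n': 11, 'y': 12, 'i': 2}
env['g'] = 4 → {'k': 9, 'r': 2, 'p': 6, 'n': 11, 'y': 12, 'i': 2, 'g': 4}
env['i'] = 2+2 = 4 → {'k': 9, 'r': 2, 'p': 6, 'n': 11, 'y': 12, 'i': 4, 'g': 4}
env['y']-env['p'] = 12-6 = 6

6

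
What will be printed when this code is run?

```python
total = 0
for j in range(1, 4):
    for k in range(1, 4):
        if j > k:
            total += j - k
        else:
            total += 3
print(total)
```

j=1,k=1: not 1>1, total = 0+3 = 3
j=1,k=2: not 1>2, total = 3+3 = 6
j=1,k=3: not 1>3, total = 6+3 = 9
j=2,k=1: 2>1, total = 9+1 = 10
j=2,k=2: not 2>2, total = 10+3 = 13
j=2,k=3: not 2>3, total = 13+3 = 16
j=3,k=1: 3>1, total = 16+2 = 18
j=3,k=2: 3>2, total = 18+1 = 19
j=3,k=3: not 3>3, total = 19+3 = 22

22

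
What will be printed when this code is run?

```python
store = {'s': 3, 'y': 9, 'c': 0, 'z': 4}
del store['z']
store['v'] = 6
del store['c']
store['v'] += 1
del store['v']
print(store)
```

del 'z' → {'s': 3, 'y': 9, 'c': 0}
store['v'] = 6 → {'s': 3, 'y': 9, 'c': 0, 'v': 6}
del 'c' → {'s': 3, 'y': 9, 'v': 6}
store['v'] = 6+1 = 7 → {'s': 3, 'y': 9, 'v': 7}
del 'v' → {'s': 3, 'y': 9}

{'s': 3, 'y': 9}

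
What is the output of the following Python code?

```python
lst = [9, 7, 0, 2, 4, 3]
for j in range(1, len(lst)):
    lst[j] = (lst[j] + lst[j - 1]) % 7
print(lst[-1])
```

4

j=1: lst[1] = (7+9)%7 = 2 → [9, 2, 0, 2, 4, 3]
j=2: lst[2] = (0+2)%7 = 2 → [9, 2, 2, 2, 4, 3]
j=3: lst[3] = (2+2)%7 = 4 → [9, 2, 2, 4, 4, 3]
j=4: lst[4] = (4+4)%7 = 1 → [9, 2, 2, 4, 1, 3]
j=5: lst[5] = (3+1)%7 = 4 → [9, 2, 2, 4, 1, 4]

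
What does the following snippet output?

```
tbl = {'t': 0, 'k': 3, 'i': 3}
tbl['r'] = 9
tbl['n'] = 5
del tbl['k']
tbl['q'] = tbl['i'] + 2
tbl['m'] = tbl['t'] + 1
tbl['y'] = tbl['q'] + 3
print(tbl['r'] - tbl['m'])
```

tbl['r'] = 9 → {'t': 0, 'k': 3, 'i': 3, 'r': 9}
tbl['n'] = 5 → {'t': 0, 'k': 3, 'i': 3, 'r': 9, 'n': 5}
del 'k' → {'t': 0, 'i': 3, 'r': 9, 'n': 5}
tbl['q'] = tbl['i']+2 = 5 → {'t': 0, 'i': 3, 'r': 9, 'n': 5, 'q': 5}
tbl['m'] = tbl['t']+1 = 1 → {'t': 0, 'i': 3, 'r': 9, 'n': 5, 'q': 5, 'm': 1}
tbl['y'] = tbl['q']+3 = 8 → {'t': 0, 'i': 3, 'r': 9, 'n': 5, 'q': 5, 'm': 1, 'y': 8}
tbl['r']-tbl['m'] = 9-1 = 8

8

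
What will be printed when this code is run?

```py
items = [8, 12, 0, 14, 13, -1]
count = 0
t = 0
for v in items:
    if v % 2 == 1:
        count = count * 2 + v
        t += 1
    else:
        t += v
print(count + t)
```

61

v=8: not odd; t=8
v=12: not odd; t=20
v=0: not odd; t=20
v=14: not odd; t=34
v=13: odd, count = 0*2+13 = 13; t=35
v=-1: odd, count = 13*2+(-1) = 25; t=36
count+t = 25+36 = 61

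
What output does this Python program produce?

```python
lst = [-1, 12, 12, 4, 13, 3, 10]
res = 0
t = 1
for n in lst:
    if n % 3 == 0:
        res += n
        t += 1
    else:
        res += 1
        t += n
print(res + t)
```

61

n=-1: not %3==0, res = 0+1 = 1; t=0
n=12: %3==0, res = 1+12 = 13; t=1
n=12: %3==0, res = 13+12 = 25; t=2
n=4: not %3==0, res = 25+1 = 26; t=6
n=13: not %3==0, res = 26+1 = 27; t=19
n=3: %3==0, res = 27+3 = 30; t=20
n=10: not %3==0, res = 30+1 = 31; t=30
res+t = 31+30 = 61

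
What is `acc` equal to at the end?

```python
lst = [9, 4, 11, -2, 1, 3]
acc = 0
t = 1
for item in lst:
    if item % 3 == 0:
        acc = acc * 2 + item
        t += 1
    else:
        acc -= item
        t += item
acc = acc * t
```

-119

item=9: %3==0, acc = 0*2+9 = 9; t=2
item=4: not %3==0, acc = 9-4 = 5; t=6
item=11: not %3==0, acc = 5-11 = -6; t=17
item=-2: not %3==0, acc = (-6)-(-2) = -4; t=15
item=1: not %3==0, acc = (-4)-1 = -5; t=16
item=3: %3==0, acc = (-5)*2+3 = -7; t=17
acc*t = (-7)*17 = -119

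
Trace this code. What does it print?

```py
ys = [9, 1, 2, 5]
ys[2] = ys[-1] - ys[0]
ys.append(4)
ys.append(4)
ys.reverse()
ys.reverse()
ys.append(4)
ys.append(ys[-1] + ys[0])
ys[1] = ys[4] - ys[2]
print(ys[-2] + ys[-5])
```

9

ys[2] = ys[-1]-ys[0] = 5-9 = -4 → [9, 1, -4, 5]
append 4 → [9, 1, -4, 5, 4]
append 4 → [9, 1, -4, 5, 4, 4]
reverse → [4, 4, 5, -4, 1, 9]
reverse → [9, 1, -4, 5, 4, 4]
append 4 → [9, 1, -4, 5, 4, 4, 4]
append ys[-1]+ys[0] = 4+9 = 13 → [9, 1, -4, 5, 4, 4, 4, 13]
ys[1] = ys[4]-ys[2] = 4-(-4) = 8 → [9, 8, -4, 5, 4, 4, 4, 13]
ys[-2]+ys[-5] = 4+5 = 9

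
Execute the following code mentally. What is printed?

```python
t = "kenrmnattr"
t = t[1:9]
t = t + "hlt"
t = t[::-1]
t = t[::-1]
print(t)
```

slice [1:9] → 'enrmnatt'
+ 'hlt' → 'enrmnatthlt'
reverse → 'tlhttanmrne'
reverse → 'enrmnatthlt'

enrmnatthlt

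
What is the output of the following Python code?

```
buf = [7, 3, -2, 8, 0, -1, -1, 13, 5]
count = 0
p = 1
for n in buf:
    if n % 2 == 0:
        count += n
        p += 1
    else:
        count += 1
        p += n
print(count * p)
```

360

n=7: not even, count = 0+1 = 1; p=8
n=3: not even, count = 1+1 = 2; p=11
n=-2: even, count = 2+(-2) = 0; p=12
n=8: even, count = 0+8 = 8; p=13
n=0: even, count = 8+0 = 8; p=14
n=-1: not even, count = 8+1 = 9; p=13
n=-1: not even, count = 9+1 = 10; p=12
n=13: not even, count = 10+1 = 11; p=25
n=5: not even, count = 11+1 = 12; p=30
count*p = 12*30 = 360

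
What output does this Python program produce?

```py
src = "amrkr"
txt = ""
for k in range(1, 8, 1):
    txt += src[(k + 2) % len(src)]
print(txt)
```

k=1: add src[3]='k' → 'k'
k=2: add src[4]='r' → 'kr'
k=3: add src[0]='a' → 'kra'
k=4: add src[1]='m' → 'kram'
k=5: add src[2]='r' → 'kramr'
k=6: add src[3]='k' → 'kramrk'
k=7: add src[4]='r' → 'kramrkr'

kramrkr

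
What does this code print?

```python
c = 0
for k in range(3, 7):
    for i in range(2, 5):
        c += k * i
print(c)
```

162

k=3,i=2: c = 0+6 = 6
k=3,i=3: c = 6+9 = 15
k=3,i=4: c = 15+12 = 27
k=4,i=2: c = 27+8 = 35
k=4,i=3: c = 35+12 = 47
k=4,i=4: c = 47+16 = 63
k=5,i=2: c = 63+10 = 73
k=5,i=3: c = 73+15 = 88
k=5,i=4: c = 88+20 = 108
k=6,i=2: c = 108+12 = 120
k=6,i=3: c = 120+18 = 138
k=6,i=4: c = 138+24 = 162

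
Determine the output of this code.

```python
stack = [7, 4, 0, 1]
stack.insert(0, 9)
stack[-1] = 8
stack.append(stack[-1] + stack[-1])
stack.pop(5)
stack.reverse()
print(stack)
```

[8, 0, 4, 7, 9]

insert 9 at 0 → [9, 7, 4, 0, 1]
stack[-1] = 8 → [9, 7, 4, 0, 8]
append stack[-1]+stack[-1] = 8+8 = 16 → [9, 7, 4, 0, 8, 16]
pop(5) removes 16 → [9, 7, 4, 0, 8]
reverse → [8, 0, 4, 7, 9]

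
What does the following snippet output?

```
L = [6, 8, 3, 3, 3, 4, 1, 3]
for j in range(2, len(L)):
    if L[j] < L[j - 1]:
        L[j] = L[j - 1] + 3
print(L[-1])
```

26

j=2: 3<8, L[2] = 8+3 = 11 → [6, 8, 11, 3, 3, 4, 1, 3]
j=3: 3<11, L[3] = 11+3 = 14 → [6, 8, 11, 14, 3, 4, 1, 3]
j=4: 3<14, L[4] = 14+3 = 17 → [6, 8, 11, 14, 17, 4, 1, 3]
j=5: 4<17, L[5] = 17+3 = 20 → [6, 8, 11, 14, 17, 20, 1, 3]
j=6: 1<20, L[6] = 20+3 = 23 → [6, 8, 11, 14, 17, 20, 23, 3]
j=7: 3<23, L[7] = 23+3 = 26 → [6, 8, 11, 14, 17, 20, 23, 26]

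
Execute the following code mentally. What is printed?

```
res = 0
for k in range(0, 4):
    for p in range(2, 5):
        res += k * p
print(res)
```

54

k=0,p=2: res = 0+0 = 0
k=0,p=3: res = 0+0 = 0
k=0,p=4: res = 0+0 = 0
k=1,p=2: res = 0+2 = 2
k=1,p=3: res = 2+3 = 5
k=1,p=4: res = 5+4 = 9
k=2,p=2: res = 9+4 = 13
k=2,p=3: res = 13+6 = 19
k=2,p=4: res = 19+8 = 27
k=3,p=2: res = 27+6 = 33
k=3,p=3: res = 33+9 = 42
k=3,p=4: res = 42+12 = 54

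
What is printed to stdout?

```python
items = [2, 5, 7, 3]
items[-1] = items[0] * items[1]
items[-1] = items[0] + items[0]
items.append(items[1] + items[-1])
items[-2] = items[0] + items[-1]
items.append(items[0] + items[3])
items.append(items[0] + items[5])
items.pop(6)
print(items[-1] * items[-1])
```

items[-1] = items[0]*items[1] = 2*5 = 10 → [2, 5, 7, 10]
items[-1] = items[0]+items[0] = 2+2 = 4 → [2, 5, 7, 4]
append items[1]+items[-1] = 5+4 = 9 → [2, 5, 7, 4, 9]
items[-2] = items[0]+items[-1] = 2+9 = 11 → [2, 5, 7, 11, 9]
append items[0]+items[3] = 2+11 = 13 → [2, 5, 7, 11, 9, 13]
append items[0]+items[5] = 2+13 = 15 → [2, 5, 7, 11, 9, 13, 15]
pop(6) removes 15 → [2, 5, 7, 11, 9, 13]
items[-1]*items[-1] = 13*13 = 169

169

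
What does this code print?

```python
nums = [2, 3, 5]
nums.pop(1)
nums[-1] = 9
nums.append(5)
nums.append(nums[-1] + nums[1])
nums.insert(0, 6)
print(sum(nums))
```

36

pop(1) removes 3 → [2, 5]
nums[-1] = 9 → [2, 9]
append 5 → [2, 9, 5]
append nums[-1]+nums[1] = 5+9 = 14 → [2, 9, 5, 14]
insert 6 at 0 → [6, 2, 9, 5, 14]
sum = 36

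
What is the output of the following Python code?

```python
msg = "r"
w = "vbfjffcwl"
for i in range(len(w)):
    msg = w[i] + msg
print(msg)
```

i=0: prepend 'v' → 'vr'
i=1: prepend 'b' → 'bvr'
i=2: prepend 'f' → 'fbvr'
i=3: prepend 'j' → 'jfbvr'
i=4: prepend 'f' → 'fjfbvr'
i=5: prepend 'f' → 'ffjfbvr'
i=6: prepend 'c' → 'cffjfbvr'
i=7: prepend 'w' → 'wcffjfbvr'
i=8: prepend 'l' → 'lwcffjfbvr'

lwcffjfbvr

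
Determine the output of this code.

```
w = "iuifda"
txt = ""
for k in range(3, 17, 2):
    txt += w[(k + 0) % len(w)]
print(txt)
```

k=3: add w[3]='f' → 'f'
k=5: add w[5]='a' → 'fa'
k=7: add w[1]='u' → 'fau'
k=9: add w[3]='f' → 'fauf'
k=11: add w[5]='a' → 'faufa'
k=13: add w[1]='u' → 'faufau'
k=15: add w[3]='f' → 'faufauf'

faufauf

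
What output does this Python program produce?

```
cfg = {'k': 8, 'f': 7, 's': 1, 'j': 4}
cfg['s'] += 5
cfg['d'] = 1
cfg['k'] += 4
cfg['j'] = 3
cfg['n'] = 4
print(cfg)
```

{'k': 12, 'f': 7, 's': 6, 'j': 3, 'd': 1, 'n': 4}

cfg['s'] = 1+5 = 6 → {'k': 8, 'f': 7, 's': 6, 'j': 4}
cfg['d'] = 1 → {'k': 8, 'f': 7, 's': 6, 'j': 4, 'd': 1}
cfg['k'] = 8+4 = 12 → {'k': 12, 'f': 7, 's': 6, 'j': 4, 'd': 1}
cfg['j'] = 3 → {'k': 12, 'f': 7, 's': 6, 'j': 3, 'd': 1}
cfg['n'] = 4 → {'k': 12, 'f': 7, 's': 6, 'j': 3, 'd': 1, 'n': 4}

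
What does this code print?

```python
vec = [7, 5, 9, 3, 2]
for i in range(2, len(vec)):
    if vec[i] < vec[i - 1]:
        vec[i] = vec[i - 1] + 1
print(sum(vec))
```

i=2: 9>=5, unchanged → [7, 5, 9, 3, 2]
i=3: 3<9, vec[3] = 9+1 = 10 → [7, 5, 9, 10, 2]
i=4: 2<10, vec[4] = 10+1 = 11 → [7, 5, 9, 10, 11]
sum = 42

42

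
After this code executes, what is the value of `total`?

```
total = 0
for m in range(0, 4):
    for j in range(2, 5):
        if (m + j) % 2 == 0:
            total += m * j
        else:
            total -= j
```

m=0,j=2: even sum, total = 0+0 = 0
m=0,j=3: odd sum, total = 0-3 = -3
m=0,j=4: even sum, total = (-3)+0 = -3
m=1,j=2: odd sum, total = (-3)-2 = -5
m=1,j=3: even sum, total = (-5)+3 = -2
m=1,j=4: odd sum, total = (-2)-4 = -6
m=2,j=2: even sum, total = (-6)+4 = -2
m=2,j=3: odd sum, total = (-2)-3 = -5
m=2,j=4: even sum, total = (-5)+8 = 3
m=3,j=2: odd sum, total = 3-2 = 1
m=3,j=3: even sum, total = 1+9 = 10
m=3,j=4: odd sum, total = 10-4 = 6

6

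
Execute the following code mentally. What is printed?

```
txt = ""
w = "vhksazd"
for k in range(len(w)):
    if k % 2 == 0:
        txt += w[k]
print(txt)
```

k=0: add 'v' → 'v'
k=1: skip
k=2: add 'k' → 'vk'
k=3: skip
k=4: add 'a' → 'vka'
k=5: skip
k=6: add 'd' → 'vkad'

vkad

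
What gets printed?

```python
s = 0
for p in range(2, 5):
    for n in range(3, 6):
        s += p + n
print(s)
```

p=2,n=3: s = 0+5 = 5
p=2,n=4: s = 5+6 = 11
p=2,n=5: s = 11+7 = 18
p=3,n=3: s = 18+6 = 24
p=3,n=4: s = 24+7 = 31
p=3,n=5: s = 31+8 = 39
p=4,n=3: s = 39+7 = 46
p=4,n=4: s = 46+8 = 54
p=4,n=5: s = 54+9 = 63

63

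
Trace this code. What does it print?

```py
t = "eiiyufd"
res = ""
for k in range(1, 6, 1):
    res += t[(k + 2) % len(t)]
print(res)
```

yufde

k=1: add t[3]='y' → 'y'
k=2: add t[4]='u' → 'yu'
k=3: add t[5]='f' → 'yuf'
k=4: add t[6]='d' → 'yufd'
k=5: add t[0]='e' → 'yufde'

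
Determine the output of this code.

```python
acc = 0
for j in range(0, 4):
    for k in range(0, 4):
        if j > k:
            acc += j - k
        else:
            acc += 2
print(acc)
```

j=0,k=0: not 0>0, acc = 0+2 = 2
j=0,k=1: not 0>1, acc = 2+2 = 4
j=0,k=2: not 0>2, acc = 4+2 = 6
j=0,k=3: not 0>3, acc = 6+2 = 8
j=1,k=0: 1>0, acc = 8+1 = 9
j=1,k=1: not 1>1, acc = 9+2 = 11
j=1,k=2: not 1>2, acc = 11+2 = 13
j=1,k=3: not 1>3, acc = 13+2 = 15
j=2,k=0: 2>0, acc = 15+2 = 17
j=2,k=1: 2>1, acc = 17+1 = 18
j=2,k=2: not 2>2, acc = 18+2 = 20
j=2,k=3: not 2>3, acc = 20+2 = 22
j=3,k=0: 3>0, acc = 22+3 = 25
j=3,k=1: 3>1, acc = 25+2 = 27
j=3,k=2: 3>2, acc = 27+1 = 28
j=3,k=3: not 3>3, acc = 28+2 = 30

30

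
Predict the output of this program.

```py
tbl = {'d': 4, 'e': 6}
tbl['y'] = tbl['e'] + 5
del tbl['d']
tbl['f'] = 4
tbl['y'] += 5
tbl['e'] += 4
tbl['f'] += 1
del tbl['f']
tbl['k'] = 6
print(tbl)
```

tbl['y'] = tbl['e']+5 = 11 → {'d': 4, 'e': 6, 'y': 11}
del 'd' → {'e': 6, 'y': 11}
tbl['f'] = 4 → {'e': 6, 'y': 11, 'f': 4}
tbl['y'] = 11+5 = 16 → {'e': 6, 'y': 16, 'f': 4}
tbl['e'] = 6+4 = 10 → {'e': 10, 'y': 16, 'f': 4}
tbl['f'] = 4+1 = 5 → {'e': 10, 'y': 16, 'f': 5}
del 'f' → {'e': 10, 'y': 16}
tbl['k'] = 6 → {'e': 10, 'y': 16, 'k': 6}

{'e': 10, 'y': 16, 'k': 6}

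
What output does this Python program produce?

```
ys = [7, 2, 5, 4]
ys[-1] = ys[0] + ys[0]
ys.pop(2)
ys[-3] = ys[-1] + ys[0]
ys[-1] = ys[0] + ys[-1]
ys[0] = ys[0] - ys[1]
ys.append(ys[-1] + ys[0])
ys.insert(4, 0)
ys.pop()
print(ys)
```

[19, 2, 35, 54]

ys[-1] = ys[0]+ys[0] = 7+7 = 14 → [7, 2, 5, 14]
pop(2) removes 5 → [7, 2, 14]
ys[-3] = ys[-1]+ys[0] = 14+7 = 21 → [21, 2, 14]
ys[-1] = ys[0]+ys[-1] = 21+14 = 35 → [21, 2, 35]
ys[0] = ys[0]-ys[1] = 21-2 = 19 → [19, 2, 35]
append ys[-1]+ys[0] = 35+19 = 54 → [19, 2, 35, 54]
insert 0 at 4 → [19, 2, 35, 54, 0]
pop() removes 0 → [19, 2, 35, 54]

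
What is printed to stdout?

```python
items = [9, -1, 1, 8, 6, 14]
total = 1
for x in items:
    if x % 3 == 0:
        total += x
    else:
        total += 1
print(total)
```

20

x=9: %3==0, total = 1+9 = 10
x=-1: not %3==0, total = 10+1 = 11
x=1: not %3==0, total = 11+1 = 12
x=8: not %3==0, total = 12+1 = 13
x=6: %3==0, total = 13+6 = 19
x=14: not %3==0, total = 19+1 = 20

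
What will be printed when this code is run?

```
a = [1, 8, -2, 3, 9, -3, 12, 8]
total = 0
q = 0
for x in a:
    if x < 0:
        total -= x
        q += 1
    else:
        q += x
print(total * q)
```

x=1: not <0; q=1
x=8: not <0; q=9
x=-2: <0, total = 0-(-2) = 2; q=10
x=3: not <0; q=13
x=9: not <0; q=22
x=-3: <0, total = 2-(-3) = 5; q=23
x=12: not <0; q=35
x=8: not <0; q=43
total*q = 5*43 = 215

215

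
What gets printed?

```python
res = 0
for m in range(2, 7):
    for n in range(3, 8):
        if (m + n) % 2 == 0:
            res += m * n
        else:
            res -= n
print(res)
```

175

m=2,n=3: odd sum, res = 0-3 = -3
m=2,n=4: even sum, res = (-3)+8 = 5
m=2,n=5: odd sum, res = 5-5 = 0
m=2,n=6: even sum, res = 0+12 = 12
m=2,n=7: odd sum, res = 12-7 = 5
m=3,n=3: even sum, res = 5+9 = 14
m=3,n=4: odd sum, res = 14-4 = 10
m=3,n=5: even sum, res = 10+15 = 25
m=3,n=6: odd sum, res = 25-6 = 19
m=3,n=7: even sum, res = 19+21 = 40
m=4,n=3: odd sum, res = 40-3 = 37
m=4,n=4: even sum, res = 37+16 = 53
m=4,n=5: odd sum, res = 53-5 = 48
m=4,n=6: even sum, res = 48+24 = 72
m=4,n=7: odd sum, res = 72-7 = 65
m=5,n=3: even sum, res = 65+15 = 80
m=5,n=4: odd sum, res = 80-4 = 76
m=5,n=5: even sum, res = 76+25 = 101
m=5,n=6: odd sum, res = 101-6 = 95
m=5,n=7: even sum, res = 95+35 = 130
m=6,n=3: odd sum, res = 130-3 = 127
m=6,n=4: even sum, res = 127+24 = 151
m=6,n=5: odd sum, res = 151-5 = 146
m=6,n=6: even sum, res = 146+36 = 182
m=6,n=7: odd sum, res = 182-7 = 175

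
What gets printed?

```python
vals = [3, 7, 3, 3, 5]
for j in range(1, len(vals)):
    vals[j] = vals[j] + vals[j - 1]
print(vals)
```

[3, 10, 13, 16, 21]

j=1: vals[1] = 7+3 = 10 → [3, 10, 3, 3, 5]
j=2: vals[2] = 3+10 = 13 → [3, 10, 13, 3, 5]
j=3: vals[3] = 3+13 = 16 → [3, 10, 13, 16, 5]
j=4: vals[4] = 5+16 = 21 → [3, 10, 13, 16, 21]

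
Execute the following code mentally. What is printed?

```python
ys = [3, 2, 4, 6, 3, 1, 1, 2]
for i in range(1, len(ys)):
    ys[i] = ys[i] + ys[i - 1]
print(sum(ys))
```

i=1: ys[1] = 2+3 = 5 → [3, 5, 4, 6, 3, 1, 1, 2]
i=2: ys[2] = 4+5 = 9 → [3, 5, 9, 6, 3, 1, 1, 2]
i=3: ys[3] = 6+9 = 15 → [3, 5, 9, 15, 3, 1, 1, 2]
i=4: ys[4] = 3+15 = 18 → [3, 5, 9, 15, 18, 1, 1, 2]
i=5: ys[5] = 1+18 = 19 → [3, 5, 9, 15, 18, 19, 1, 2]
i=6: ys[6] = 1+19 = 20 → [3, 5, 9, 15, 18, 19, 20, 2]
i=7: ys[7] = 2+20 = 22 → [3, 5, 9, 15, 18, 19, 20, 22]
sum = 111

111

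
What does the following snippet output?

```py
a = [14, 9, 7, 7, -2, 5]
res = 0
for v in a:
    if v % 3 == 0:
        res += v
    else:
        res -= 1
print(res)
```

4

v=14: not %3==0, res = 0-1 = -1
v=9: %3==0, res = (-1)+9 = 8
v=7: not %3==0, res = 8-1 = 7
v=7: not %3==0, res = 7-1 = 6
v=-2: not %3==0, res = 6-1 = 5
v=5: not %3==0, res = 5-1 = 4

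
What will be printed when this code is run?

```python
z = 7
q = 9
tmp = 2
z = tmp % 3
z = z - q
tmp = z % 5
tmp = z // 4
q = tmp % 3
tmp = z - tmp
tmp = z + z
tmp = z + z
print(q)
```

z = 2%3 = 2
z = 2-9 = -7
tmp = (-7)%5 = 3
tmp = (-7)//4 = -2
q = (-2)%3 = 1
tmp = (-7)-(-2) = -5
tmp = (-7)+(-7) = -14
tmp = (-7)+(-7) = -14

1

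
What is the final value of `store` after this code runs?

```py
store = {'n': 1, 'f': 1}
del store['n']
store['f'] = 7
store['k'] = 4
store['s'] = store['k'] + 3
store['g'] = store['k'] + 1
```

del 'n' → {'f': 1}
store['f'] = 7 → {'f': 7}
store['k'] = 4 → {'f': 7, 'k': 4}
store['s'] = store['k']+3 = 7 → {'f': 7, 'k': 4, 's': 7}
store['g'] = store['k']+1 = 5 → {'f': 7, 'k': 4, 's': 7, 'g': 5}

{'f': 7, 'k': 4, 's': 7, 'g': 5}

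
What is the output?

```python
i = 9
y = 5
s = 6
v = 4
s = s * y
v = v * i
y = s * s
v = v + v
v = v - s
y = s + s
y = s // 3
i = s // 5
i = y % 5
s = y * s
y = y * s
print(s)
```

s = 6*5 = 30
v = 4*9 = 36
y = 30*30 = 900
v = 36+36 = 72
v = 72-30 = 42
y = 30+30 = 60
y = 30//3 = 10
i = 30//5 = 6
i = 10%5 = 0
s = 10*30 = 300
y = 10*300 = 3000

300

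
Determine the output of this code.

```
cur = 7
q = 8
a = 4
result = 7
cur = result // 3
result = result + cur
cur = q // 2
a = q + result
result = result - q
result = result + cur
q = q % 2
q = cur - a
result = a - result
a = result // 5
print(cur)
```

cur = 7//3 = 2
result = 7+2 = 9
cur = 8//2 = 4
a = 8+9 = 17
result = 9-8 = 1
result = 1+4 = 5
q = 8%2 = 0
q = 4-17 = -13
result = 17-5 = 12
a = 12//5 = 2

4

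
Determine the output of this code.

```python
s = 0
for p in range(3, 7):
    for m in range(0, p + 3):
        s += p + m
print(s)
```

240

p=3,m=0: s = 0+3 = 3
p=3,m=1: s = 3+4 = 7
p=3,m=2: s = 7+5 = 12
p=3,m=3: s = 12+6 = 18
p=3,m=4: s = 18+7 = 25
p=3,m=5: s = 25+8 = 33
p=4,m=0: s = 33+4 = 37
p=4,m=1: s = 37+5 = 42
p=4,m=2: s = 42+6 = 48
p=4,m=3: s = 48+7 = 55
p=4,m=4: s = 55+8 = 63
p=4,m=5: s = 63+9 = 72
p=4,m=6: s = 72+10 = 82
p=5,m=0: s = 82+5 = 87
p=5,m=1: s = 87+6 = 93
p=5,m=2: s = 93+7 = 100
p=5,m=3: s = 100+8 = 108
p=5,m=4: s = 108+9 = 117
p=5,m=5: s = 117+10 = 127
p=5,m=6: s = 127+11 = 138
p=5,m=7: s = 138+12 = 150
p=6,m=0: s = 150+6 = 156
p=6,m=1: s = 156+7 = 163
p=6,m=2: s = 163+8 = 171
p=6,m=3: s = 171+9 = 180
p=6,m=4: s = 180+10 = 190
p=6,m=5: s = 190+11 = 201
p=6,m=6: s = 201+12 = 213
p=6,m=7: s = 213+13 = 226
p=6,m=8: s = 226+14 = 240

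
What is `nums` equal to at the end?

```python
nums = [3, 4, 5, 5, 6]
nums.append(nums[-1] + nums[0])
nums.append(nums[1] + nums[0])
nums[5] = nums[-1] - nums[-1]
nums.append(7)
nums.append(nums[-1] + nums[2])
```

append nums[-1]+nums[0] = 6+3 = 9 → [3, 4, 5, 5, 6, 9]
append nums[1]+nums[0] = 4+3 = 7 → [3, 4, 5, 5, 6, 9, 7]
nums[5] = nums[-1]-nums[-1] = 7-7 = 0 → [3, 4, 5, 5, 6, 0, 7]
append 7 → [3, 4, 5, 5, 6, 0, 7, 7]
append nums[-1]+nums[2] = 7+5 = 12 → [3, 4, 5, 5, 6, 0, 7, 7, 12]

[3, 4, 5, 5, 6, 0, 7, 7, 12]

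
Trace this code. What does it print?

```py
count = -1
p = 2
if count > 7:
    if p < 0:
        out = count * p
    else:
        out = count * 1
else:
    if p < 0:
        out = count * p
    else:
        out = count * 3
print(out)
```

count=-1, p=2
count > 7 is False; p < 0 is False
→ out = count * 3 = -3

-3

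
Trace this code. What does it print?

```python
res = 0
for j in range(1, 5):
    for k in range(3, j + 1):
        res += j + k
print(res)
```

j=3,k=3: res = 0+6 = 6
j=4,k=3: res = 6+7 = 13
j=4,k=4: res = 13+8 = 21

21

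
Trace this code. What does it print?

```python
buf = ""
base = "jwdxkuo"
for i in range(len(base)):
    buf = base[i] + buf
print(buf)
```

oukxdwj

i=0: prepend 'j' → 'j'
i=1: prepend 'w' → 'wj'
i=2: prepend 'd' → 'dwj'
i=3: prepend 'x' → 'xdwj'
i=4: prepend 'k' → 'kxdwj'
i=5: prepend 'u' → 'ukxdwj'
i=6: prepend 'o' → 'oukxdwj'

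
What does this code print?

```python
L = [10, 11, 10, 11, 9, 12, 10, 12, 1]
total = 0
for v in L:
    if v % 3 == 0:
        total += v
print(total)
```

33

v=10: not %3==0
v=11: not %3==0
v=10: not %3==0
v=11: not %3==0
v=9: %3==0, total = 0+9 = 9
v=12: %3==0, total = 9+12 = 21
v=10: not %3==0
v=12: %3==0, total = 21+12 = 33
v=1: not %3==0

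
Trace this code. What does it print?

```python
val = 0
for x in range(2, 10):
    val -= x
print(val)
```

-44

x=2: val = 0-2 = -2
x=3: val = (-2)-3 = -5
x=4: val = (-5)-4 = -9
x=5: val = (-9)-5 = -14
x=6: val = (-14)-6 = -20
x=7: val = (-20)-7 = -27
x=8: val = (-27)-8 = -35
x=9: val = (-35)-9 = -44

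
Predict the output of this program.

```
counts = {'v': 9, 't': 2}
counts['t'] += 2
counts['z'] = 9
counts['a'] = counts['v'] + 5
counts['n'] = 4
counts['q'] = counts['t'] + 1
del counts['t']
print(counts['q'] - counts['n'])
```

counts['t'] = 2+2 = 4 → {'v': 9, 't': 4}
counts['z'] = 9 → {'v': 9, 't': 4, 'z': 9}
counts['a'] = counts['v']+5 = 14 → {'v': 9, 't': 4, 'z': 9, 'a': 14}
counts['n'] = 4 → {'v': 9, 't': 4, 'z': 9, 'a': 14, 'n': 4}
counts['q'] = counts['t']+1 = 5 → {'v': 9, 't': 4, 'z': 9, 'a': 14, 'n': 4, 'q': 5}
del 't' → {'v': 9, 'z': 9, 'a': 14, 'n': 4, 'q': 5}
counts['q']-counts['n'] = 5-4 = 1

1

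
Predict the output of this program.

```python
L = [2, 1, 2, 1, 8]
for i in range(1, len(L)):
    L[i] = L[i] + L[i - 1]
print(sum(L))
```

30

i=1: L[1] = 1+2 = 3 → [2, 3, 2, 1, 8]
i=2: L[2] = 2+3 = 5 → [2, 3, 5, 1, 8]
i=3: L[3] = 1+5 = 6 → [2, 3, 5, 6, 8]
i=4: L[4] = 8+6 = 14 → [2, 3, 5, 6, 14]
sum = 30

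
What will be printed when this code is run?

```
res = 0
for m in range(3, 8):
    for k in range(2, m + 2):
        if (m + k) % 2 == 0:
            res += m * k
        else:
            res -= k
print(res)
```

189

m=3,k=2: odd sum, res = 0-2 = -2
m=3,k=3: even sum, res = (-2)+9 = 7
m=3,k=4: odd sum, res = 7-4 = 3
m=4,k=2: even sum, res = 3+8 = 11
m=4,k=3: odd sum, res = 11-3 = 8
m=4,k=4: even sum, res = 8+16 = 24
m=4,k=5: odd sum, res = 24-5 = 19
m=5,k=2: odd sum, res = 19-2 = 17
m=5,k=3: even sum, res = 17+15 = 32
m=5,k=4: odd sum, res = 32-4 = 28
m=5,k=5: even sum, res = 28+25 = 53
m=5,k=6: odd sum, res = 53-6 = 47
m=6,k=2: even sum, res = 47+12 = 59
m=6,k=3: odd sum, res = 59-3 = 56
m=6,k=4: even sum, res = 56+24 = 80
m=6,k=5: odd sum, res = 80-5 = 75
m=6,k=6: even sum, res = 75+36 = 111
m=6,k=7: odd sum, res = 111-7 = 104
m=7,k=2: odd sum, res = 104-2 = 102
m=7,k=3: even sum, res = 102+21 = 123
m=7,k=4: odd sum, res = 123-4 = 119
m=7,k=5: even sum, res = 119+35 = 154
m=7,k=6: odd sum, res = 154-6 = 148
m=7,k=7: even sum, res = 148+49 = 197
m=7,k=8: odd sum, res = 197-8 = 189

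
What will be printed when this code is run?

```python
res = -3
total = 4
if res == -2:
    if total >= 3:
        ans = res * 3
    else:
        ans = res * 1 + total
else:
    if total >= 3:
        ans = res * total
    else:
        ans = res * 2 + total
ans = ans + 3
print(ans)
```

-9

res=-3, total=4
res == -2 is False; total >= 3 is True
→ ans = res * total = -12
ans = (-12)+3 = -9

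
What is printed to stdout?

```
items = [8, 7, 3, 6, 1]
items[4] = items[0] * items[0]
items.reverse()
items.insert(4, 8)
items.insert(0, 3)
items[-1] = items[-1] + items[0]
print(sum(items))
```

items[4] = items[0]*items[0] = 8*8 = 64 → [8, 7, 3, 6, 64]
reverse → [64, 6, 3, 7, 8]
insert 8 at 4 → [64, 6, 3, 7, 8, 8]
insert 3 at 0 → [3, 64, 6, 3, 7, 8, 8]
items[-1] = items[-1]+items[0] = 8+3 = 11 → [3, 64, 6, 3, 7, 8, 11]
sum = 102

102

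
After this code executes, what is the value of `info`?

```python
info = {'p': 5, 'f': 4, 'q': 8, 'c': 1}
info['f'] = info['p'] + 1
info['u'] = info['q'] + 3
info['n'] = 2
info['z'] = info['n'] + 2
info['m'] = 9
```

info['f'] = info['p']+1 = 6 → {'p': 5, 'f': 6, 'q': 8, 'c': 1}
info['u'] = info['q']+3 = 11 → {'p': 5, 'f': 6, 'q': 8, 'c': 1, 'u': 11}
info['n'] = 2 → {'p': 5, 'f': 6, 'q': 8, 'c': 1, 'u': 11, 'n': 2}
info['z'] = info['n']+2 = 4 → {'p': 5, 'f': 6, 'q': 8, 'c': 1, 'u': 11, 'n': 2, 'z': 4}
info['m'] = 9 → {'p': 5, 'f': 6, 'q': 8, 'c': 1, 'u': 11, 'n': 2, 'z': 4, 'm': 9}

{'p': 5, 'f': 6, 'q': 8, 'c': 1, 'u': 11, 'n': 2, 'z': 4, 'm': 9}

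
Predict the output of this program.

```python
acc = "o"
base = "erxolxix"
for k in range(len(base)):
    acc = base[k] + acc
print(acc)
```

xixloxreo

k=0: prepend 'e' → 'eo'
k=1: prepend 'r' → 'reo'
k=2: prepend 'x' → 'xreo'
k=3: prepend 'o' → 'oxreo'
k=4: prepend 'l' → 'loxreo'
k=5: prepend 'x' → 'xloxreo'
k=6: prepend 'i' → 'ixloxreo'
k=7: prepend 'x' → 'xixloxreo'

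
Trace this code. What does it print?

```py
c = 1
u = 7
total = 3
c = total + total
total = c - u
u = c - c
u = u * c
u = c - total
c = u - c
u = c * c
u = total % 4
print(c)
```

c = 3+3 = 6
total = 6-7 = -1
u = 6-6 = 0
u = 0*6 = 0
u = 6-(-1) = 7
c = 7-6 = 1
u = 1*1 = 1
u = (-1)%4 = 3

1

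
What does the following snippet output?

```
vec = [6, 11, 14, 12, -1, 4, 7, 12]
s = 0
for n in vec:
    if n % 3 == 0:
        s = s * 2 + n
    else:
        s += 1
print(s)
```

n=6: %3==0, s = 0*2+6 = 6
n=11: not %3==0, s = 6+1 = 7
n=14: not %3==0, s = 7+1 = 8
n=12: %3==0, s = 8*2+12 = 28
n=-1: not %3==0, s = 28+1 = 29
n=4: not %3==0, s = 29+1 = 30
n=7: not %3==0, s = 30+1 = 31
n=12: %3==0, s = 31*2+12 = 74

74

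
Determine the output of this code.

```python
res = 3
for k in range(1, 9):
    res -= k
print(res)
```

-33

k=1: res = 3-1 = 2
k=2: res = 2-2 = 0
k=3: res = 0-3 = -3
k=4: res = (-3)-4 = -7
k=5: res = (-7)-5 = -12
k=6: res = (-12)-6 = -18
k=7: res = (-18)-7 = -25
k=8: res = (-25)-8 = -33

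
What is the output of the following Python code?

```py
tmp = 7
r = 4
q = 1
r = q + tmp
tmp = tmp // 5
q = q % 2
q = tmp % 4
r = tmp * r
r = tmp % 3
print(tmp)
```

1

r = 1+7 = 8
tmp = 7//5 = 1
q = 1%2 = 1
q = 1%4 = 1
r = 1*8 = 8
r = 1%3 = 1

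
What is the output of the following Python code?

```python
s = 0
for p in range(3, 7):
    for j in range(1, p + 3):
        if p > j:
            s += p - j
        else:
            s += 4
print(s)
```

82

p=3,j=1: 3>1, s = 0+2 = 2
p=3,j=2: 3>2, s = 2+1 = 3
p=3,j=3: not 3>3, s = 3+4 = 7
p=3,j=4: not 3>4, s = 7+4 = 11
p=3,j=5: not 3>5, s = 11+4 = 15
p=4,j=1: 4>1, s = 15+3 = 18
p=4,j=2: 4>2, s = 18+2 = 20
p=4,j=3: 4>3, s = 20+1 = 21
p=4,j=4: not 4>4, s = 21+4 = 25
p=4,j=5: not 4>5, s = 25+4 = 29
p=4,j=6: not 4>6, s = 29+4 = 33
p=5,j=1: 5>1, s = 33+4 = 37
p=5,j=2: 5>2, s = 37+3 = 40
p=5,j=3: 5>3, s = 40+2 = 42
p=5,j=4: 5>4, s = 42+1 = 43
p=5,j=5: not 5>5, s = 43+4 = 47
p=5,j=6: not 5>6, s = 47+4 = 51
p=5,j=7: not 5>7, s = 51+4 = 55
p=6,j=1: 6>1, s = 55+5 = 60
p=6,j=2: 6>2, s = 60+4 = 64
p=6,j=3: 6>3, s = 64+3 = 67
p=6,j=4: 6>4, s = 67+2 = 69
p=6,j=5: 6>5, s = 69+1 = 70
p=6,j=6: not 6>6, s = 70+4 = 74
p=6,j=7: not 6>7, s = 74+4 = 78
p=6,j=8: not 6>8, s = 78+4 = 82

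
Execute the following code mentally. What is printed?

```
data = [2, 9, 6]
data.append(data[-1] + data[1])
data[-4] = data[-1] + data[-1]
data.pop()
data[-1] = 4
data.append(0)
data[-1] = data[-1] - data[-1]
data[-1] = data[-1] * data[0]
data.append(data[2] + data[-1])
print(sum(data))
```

append data[-1]+data[1] = 6+9 = 15 → [2, 9, 6, 15]
data[-4] = data[-1]+data[-1] = 15+15 = 30 → [30, 9, 6, 15]
pop() removes 15 → [30, 9, 6]
data[-1] = 4 → [30, 9, 4]
append 0 → [30, 9, 4, 0]
data[-1] = data[-1]-data[-1] = 0-0 = 0 → [30, 9, 4, 0]
data[-1] = data[-1]*data[0] = 0*30 = 0 → [30, 9, 4, 0]
append data[2]+data[-1] = 4+0 = 4 → [30, 9, 4, 0, 4]
sum = 47

47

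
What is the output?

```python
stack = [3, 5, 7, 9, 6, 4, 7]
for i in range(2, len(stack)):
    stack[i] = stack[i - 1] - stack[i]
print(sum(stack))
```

-71

i=2: stack[2] = 5-7 = -2 → [3, 5, -2, 9, 6, 4, 7]
i=3: stack[3] = (-2)-9 = -11 → [3, 5, -2, -11, 6, 4, 7]
i=4: stack[4] = (-11)-6 = -17 → [3, 5, -2, -11, -17, 4, 7]
i=5: stack[5] = (-17)-4 = -21 → [3, 5, -2, -11, -17, -21, 7]
i=6: stack[6] = (-21)-7 = -28 → [3, 5, -2, -11, -17, -21, -28]
sum = -71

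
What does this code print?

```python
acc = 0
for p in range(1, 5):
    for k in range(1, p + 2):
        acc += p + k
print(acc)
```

p=1,k=1: acc = 0+2 = 2
p=1,k=2: acc = 2+3 = 5
p=2,k=1: acc = 5+3 = 8
p=2,k=2: acc = 8+4 = 12
p=2,k=3: acc = 12+5 = 17
p=3,k=1: acc = 17+4 = 21
p=3,k=2: acc = 21+5 = 26
p=3,k=3: acc = 26+6 = 32
p=3,k=4: acc = 32+7 = 39
p=4,k=1: acc = 39+5 = 44
p=4,k=2: acc = 44+6 = 50
p=4,k=3: acc = 50+7 = 57
p=4,k=4: acc = 57+8 = 65
p=4,k=5: acc = 65+9 = 74

74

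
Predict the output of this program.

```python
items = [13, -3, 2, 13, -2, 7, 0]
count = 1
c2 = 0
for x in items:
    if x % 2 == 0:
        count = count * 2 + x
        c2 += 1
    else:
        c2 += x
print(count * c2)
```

396

x=13: not even; c2=13
x=-3: not even; c2=10
x=2: even, count = 1*2+2 = 4; c2=11
x=13: not even; c2=24
x=-2: even, count = 4*2+(-2) = 6; c2=25
x=7: not even; c2=32
x=0: even, count = 6*2+0 = 12; c2=33
count*c2 = 12*33 = 396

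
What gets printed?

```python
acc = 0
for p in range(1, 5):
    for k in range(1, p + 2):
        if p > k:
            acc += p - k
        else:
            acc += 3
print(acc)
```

p=1,k=1: not 1>1, acc = 0+3 = 3
p=1,k=2: not 1>2, acc = 3+3 = 6
p=2,k=1: 2>1, acc = 6+1 = 7
p=2,k=2: not 2>2, acc = 7+3 = 10
p=2,k=3: not 2>3, acc = 10+3 = 13
p=3,k=1: 3>1, acc = 13+2 = 15
p=3,k=2: 3>2, acc = 15+1 = 16
p=3,k=3: not 3>3, acc = 16+3 = 19
p=3,k=4: not 3>4, acc = 19+3 = 22
p=4,k=1: 4>1, acc = 22+3 = 25
p=4,k=2: 4>2, acc = 25+2 = 27
p=4,k=3: 4>3, acc = 27+1 = 28
p=4,k=4: not 4>4, acc = 28+3 = 31
p=4,k=5: not 4>5, acc = 31+3 = 34

34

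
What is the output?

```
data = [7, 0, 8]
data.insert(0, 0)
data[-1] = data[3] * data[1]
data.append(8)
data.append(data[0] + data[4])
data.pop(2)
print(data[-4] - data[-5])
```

7

insert 0 at 0 → [0, 7, 0, 8]
data[-1] = data[3]*data[1] = 8*7 = 56 → [0, 7, 0, 56]
append 8 → [0, 7, 0, 56, 8]
append data[0]+data[4] = 0+8 = 8 → [0, 7, 0, 56, 8, 8]
pop(2) removes 0 → [0, 7, 56, 8, 8]
data[-4]-data[-5] = 7-0 = 7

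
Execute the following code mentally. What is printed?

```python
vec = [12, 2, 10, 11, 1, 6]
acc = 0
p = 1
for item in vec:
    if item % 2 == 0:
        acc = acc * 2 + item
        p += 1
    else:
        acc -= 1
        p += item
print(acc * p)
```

2142

item=12: even, acc = 0*2+12 = 12; p=2
item=2: even, acc = 12*2+2 = 26; p=3
item=10: even, acc = 26*2+10 = 62; p=4
item=11: not even, acc = 62-1 = 61; p=15
item=1: not even, acc = 61-1 = 60; p=16
item=6: even, acc = 60*2+6 = 126; p=17
acc*p = 126*17 = 2142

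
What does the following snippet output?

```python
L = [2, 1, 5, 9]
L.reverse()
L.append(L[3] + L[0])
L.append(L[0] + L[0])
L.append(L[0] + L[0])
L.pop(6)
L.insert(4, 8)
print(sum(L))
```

reverse → [9, 5, 1, 2]
append L[3]+L[0] = 2+9 = 11 → [9, 5, 1, 2, 11]
append L[0]+L[0] = 9+9 = 18 → [9, 5, 1, 2, 11, 18]
append L[0]+L[0] = 9+9 = 18 → [9, 5, 1, 2, 11, 18, 18]
pop(6) removes 18 → [9, 5, 1, 2, 11, 18]
insert 8 at 4 → [9, 5, 1, 2, 8, 11, 18]
sum = 54

54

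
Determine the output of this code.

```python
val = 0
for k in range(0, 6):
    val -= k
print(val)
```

-15

k=0: val = 0-0 = 0
k=1: val = 0-1 = -1
k=2: val = (-1)-2 = -3
k=3: val = (-3)-3 = -6
k=4: val = (-6)-4 = -10
k=5: val = (-10)-5 = -15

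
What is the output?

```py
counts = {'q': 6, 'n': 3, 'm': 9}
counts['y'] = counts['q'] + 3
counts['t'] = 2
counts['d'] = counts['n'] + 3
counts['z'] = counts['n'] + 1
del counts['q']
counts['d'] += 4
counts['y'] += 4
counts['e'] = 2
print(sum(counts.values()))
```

43

counts['y'] = counts['q']+3 = 9 → {'q': 6, 'n': 3, 'm': 9, 'y': 9}
counts['t'] = 2 → {'q': 6, 'n': 3, 'm': 9, 'y': 9, 't': 2}
counts['d'] = counts['n']+3 = 6 → {'q': 6, 'n': 3, 'm': 9, 'y': 9, 't': 2, 'd': 6}
counts['z'] = counts['n']+1 = 4 → {'q': 6, 'n': 3, 'm': 9, 'y': 9, 't': 2, 'd': 6, 'z': 4}
del 'q' → {'n': 3, 'm': 9, 'y': 9, 't': 2, 'd': 6, 'z': 4}
counts['d'] = 6+4 = 10 → {'n': 3, 'm': 9, 'y': 9, 't': 2, 'd': 10, 'z': 4}
counts['y'] = 9+4 = 13 → {'n': 3, 'm': 9, 'y': 13, 't': 2, 'd': 10, 'z': 4}
counts['e'] = 2 → {'n': 3, 'm': 9, 'y': 13, 't': 2, 'd': 10, 'z': 4, 'e': 2}
sum of values = 43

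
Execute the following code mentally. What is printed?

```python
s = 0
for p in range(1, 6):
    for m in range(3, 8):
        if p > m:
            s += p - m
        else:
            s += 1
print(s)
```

26

p=1,m=3: not 1>3, s = 0+1 = 1
p=1,m=4: not 1>4, s = 1+1 = 2
p=1,m=5: not 1>5, s = 2+1 = 3
p=1,m=6: not 1>6, s = 3+1 = 4
p=1,m=7: not 1>7, s = 4+1 = 5
p=2,m=3: not 2>3, s = 5+1 = 6
p=2,m=4: not 2>4, s = 6+1 = 7
p=2,m=5: not 2>5, s = 7+1 = 8
p=2,m=6: not 2>6, s = 8+1 = 9
p=2,m=7: not 2>7, s = 9+1 = 10
p=3,m=3: not 3>3, s = 10+1 = 11
p=3,m=4: not 3>4, s = 11+1 = 12
p=3,m=5: not 3>5, s = 12+1 = 13
p=3,m=6: not 3>6, s = 13+1 = 14
p=3,m=7: not 3>7, s = 14+1 = 15
p=4,m=3: 4>3, s = 15+1 = 16
p=4,m=4: not 4>4, s = 16+1 = 17
p=4,m=5: not 4>5, s = 17+1 = 18
p=4,m=6: not 4>6, s = 18+1 = 19
p=4,m=7: not 4>7, s = 19+1 = 20
p=5,m=3: 5>3, s = 20+2 = 22
p=5,m=4: 5>4, s = 22+1 = 23
p=5,m=5: not 5>5, s = 23+1 = 24
p=5,m=6: not 5>6, s = 24+1 = 25
p=5,m=7: not 5>7, s = 25+1 = 26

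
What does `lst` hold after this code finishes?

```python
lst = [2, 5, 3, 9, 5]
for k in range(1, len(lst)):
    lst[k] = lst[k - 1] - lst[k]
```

k=1: lst[1] = 2-5 = -3 → [2, -3, 3, 9, 5]
k=2: lst[2] = (-3)-3 = -6 → [2, -3, -6, 9, 5]
k=3: lst[3] = (-6)-9 = -15 → [2, -3, -6, -15, 5]
k=4: lst[4] = (-15)-5 = -20 → [2, -3, -6, -15, -20]

[2, -3, -6, -15, -20]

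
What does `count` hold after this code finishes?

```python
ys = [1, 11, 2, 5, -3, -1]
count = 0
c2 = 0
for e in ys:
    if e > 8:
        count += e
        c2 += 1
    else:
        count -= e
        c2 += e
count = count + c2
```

12

e=1: not >8, count = 0-1 = -1; c2=1
e=11: >8, count = (-1)+11 = 10; c2=2
e=2: not >8, count = 10-2 = 8; c2=4
e=5: not >8, count = 8-5 = 3; c2=9
e=-3: not >8, count = 3-(-3) = 6; c2=6
e=-1: not >8, count = 6-(-1) = 7; c2=5
count+c2 = 7+5 = 12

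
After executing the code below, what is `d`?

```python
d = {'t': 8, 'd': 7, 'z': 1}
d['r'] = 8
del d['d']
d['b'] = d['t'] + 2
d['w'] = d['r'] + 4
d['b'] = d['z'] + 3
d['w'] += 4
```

d['r'] = 8 → {'t': 8, 'd': 7, 'z': 1, 'r': 8}
del 'd' → {'t': 8, 'z': 1, 'r': 8}
d['b'] = d['t']+2 = 10 → {'t': 8, 'z': 1, 'r': 8, 'b': 10}
d['w'] = d['r']+4 = 12 → {'t': 8, 'z': 1, 'r': 8, 'b': 10, 'w': 12}
d['b'] = d['z']+3 = 4 → {'t': 8, 'z': 1, 'r': 8, 'b': 4, 'w': 12}
d['w'] = 12+4 = 16 → {'t': 8, 'z': 1, 'r': 8, 'b': 4, 'w': 16}

{'t': 8, 'z': 1, 'r': 8, 'b': 4, 'w': 16}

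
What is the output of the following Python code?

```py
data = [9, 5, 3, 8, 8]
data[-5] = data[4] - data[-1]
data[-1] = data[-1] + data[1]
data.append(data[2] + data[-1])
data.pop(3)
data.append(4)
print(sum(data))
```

data[-5] = data[4]-data[-1] = 8-8 = 0 → [0, 5, 3, 8, 8]
data[-1] = data[-1]+data[1] = 8+5 = 13 → [0, 5, 3, 8, 13]
append data[2]+data[-1] = 3+13 = 16 → [0, 5, 3, 8, 13, 16]
pop(3) removes 8 → [0, 5, 3, 13, 16]
append 4 → [0, 5, 3, 13, 16, 4]
sum = 41

41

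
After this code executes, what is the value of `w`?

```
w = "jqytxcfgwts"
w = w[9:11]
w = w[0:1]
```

slice [9:11] → 'ts'
slice [0:1] → 't'

't'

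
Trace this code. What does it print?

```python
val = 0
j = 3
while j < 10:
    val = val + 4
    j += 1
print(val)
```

j=3: val = 0+4 = 4
j=4: val = 4+4 = 8
j=5: val = 8+4 = 12
j=6: val = 12+4 = 16
j=7: val = 16+4 = 20
j=8: val = 20+4 = 24
j=9: val = 24+4 = 28

28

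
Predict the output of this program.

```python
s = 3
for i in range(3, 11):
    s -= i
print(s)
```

i=3: s = 3-3 = 0
i=4: s = 0-4 = -4
i=5: s = (-4)-5 = -9
i=6: s = (-9)-6 = -15
i=7: s = (-15)-7 = -22
i=8: s = (-22)-8 = -30
i=9: s = (-30)-9 = -39
i=10: s = (-39)-10 = -49

-49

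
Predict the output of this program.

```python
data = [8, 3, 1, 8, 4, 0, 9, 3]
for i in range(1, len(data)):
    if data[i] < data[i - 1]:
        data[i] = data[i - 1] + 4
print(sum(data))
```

i=1: 3<8, data[1] = 8+4 = 12 → [8, 12, 1, 8, 4, 0, 9, 3]
i=2: 1<12, data[2] = 12+4 = 16 → [8, 12, 16, 8, 4, 0, 9, 3]
i=3: 8<16, data[3] = 16+4 = 20 → [8, 12, 16, 20, 4, 0, 9, 3]
i=4: 4<20, data[4] = 20+4 = 24 → [8, 12, 16, 20, 24, 0, 9, 3]
i=5: 0<24, data[5] = 24+4 = 28 → [8, 12, 16, 20, 24, 28, 9, 3]
i=6: 9<28, data[6] = 28+4 = 32 → [8, 12, 16, 20, 24, 28, 32, 3]
i=7: 3<32, data[7] = 32+4 = 36 → [8, 12, 16, 20, 24, 28, 32, 36]
sum = 176

176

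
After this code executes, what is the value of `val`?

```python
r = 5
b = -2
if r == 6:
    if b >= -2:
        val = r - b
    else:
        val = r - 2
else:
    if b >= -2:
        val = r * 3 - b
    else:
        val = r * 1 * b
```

17

r=5, b=-2
r == 6 is False; b >= -2 is True
→ val = r * 3 - b = 17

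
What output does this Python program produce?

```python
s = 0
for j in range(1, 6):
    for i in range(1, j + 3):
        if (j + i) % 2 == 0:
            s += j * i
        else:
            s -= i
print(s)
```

j=1,i=1: even sum, s = 0+1 = 1
j=1,i=2: odd sum, s = 1-2 = -1
j=1,i=3: even sum, s = (-1)+3 = 2
j=2,i=1: odd sum, s = 2-1 = 1
j=2,i=2: even sum, s = 1+4 = 5
j=2,i=3: odd sum, s = 5-3 = 2
j=2,i=4: even sum, s = 2+8 = 10
j=3,i=1: even sum, s = 10+3 = 13
j=3,i=2: odd sum, s = 13-2 = 11
j=3,i=3: even sum, s = 11+9 = 20
j=3,i=4: odd sum, s = 20-4 = 16
j=3,i=5: even sum, s = 16+15 = 31
j=4,i=1: odd sum, s = 31-1 = 30
j=4,i=2: even sum, s = 30+8 = 38
j=4,i=3: odd sum, s = 38-3 = 35
j=4,i=4: even sum, s = 35+16 = 51
j=4,i=5: odd sum, s = 51-5 = 46
j=4,i=6: even sum, s = 46+24 = 70
j=5,i=1: even sum, s = 70+5 = 75
j=5,i=2: odd sum, s = 75-2 = 73
j=5,i=3: even sum, s = 73+15 = 88
j=5,i=4: odd sum, s = 88-4 = 84
j=5,i=5: even sum, s = 84+25 = 109
j=5,i=6: odd sum, s = 109-6 = 103
j=5,i=7: even sum, s = 103+35 = 138

138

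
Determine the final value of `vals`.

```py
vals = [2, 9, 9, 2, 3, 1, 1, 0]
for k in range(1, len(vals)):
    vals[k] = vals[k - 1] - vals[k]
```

k=1: vals[1] = 2-9 = -7 → [2, -7, 9, 2, 3, 1, 1, 0]
k=2: vals[2] = (-7)-9 = -16 → [2, -7, -16, 2, 3, 1, 1, 0]
k=3: vals[3] = (-16)-2 = -18 → [2, -7, -16, -18, 3, 1, 1, 0]
k=4: vals[4] = (-18)-3 = -21 → [2, -7, -16, -18, -21, 1, 1, 0]
k=5: vals[5] = (-21)-1 = -22 → [2, -7, -16, -18, -21, -22, 1, 0]
k=6: vals[6] = (-22)-1 = -23 → [2, -7, -16, -18, -21, -22, -23, 0]
k=7: vals[7] = (-23)-0 = -23 → [2, -7, -16, -18, -21, -22, -23, -23]

[2, -7, -16, -18, -21, -22, -23, -23]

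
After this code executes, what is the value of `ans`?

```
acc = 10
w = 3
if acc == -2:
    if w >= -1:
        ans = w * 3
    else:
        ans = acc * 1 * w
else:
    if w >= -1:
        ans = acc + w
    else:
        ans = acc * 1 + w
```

acc=10, w=3
acc == -2 is False; w >= -1 is True
→ ans = acc + w = 13

13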